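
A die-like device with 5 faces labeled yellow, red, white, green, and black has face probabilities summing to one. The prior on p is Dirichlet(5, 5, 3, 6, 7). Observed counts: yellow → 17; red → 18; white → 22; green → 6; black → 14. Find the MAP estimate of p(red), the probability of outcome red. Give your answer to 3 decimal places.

MAP estimate of p(red) = 0.224

The posterior is Dirichlet(αᵢ + nᵢ) = Dirichlet(22, 23, 25, 12, 21).
For a Dirichlet(a₁,…,a_K) with all aᵢ > 1, the mode has j-th component (aⱼ − 1)/(Σaᵢ − K).
Here Σaᵢ = 103 and K = 5, so p(red) = (23 − 1)/(103 − 5) = 22/98 ≈ 0.224.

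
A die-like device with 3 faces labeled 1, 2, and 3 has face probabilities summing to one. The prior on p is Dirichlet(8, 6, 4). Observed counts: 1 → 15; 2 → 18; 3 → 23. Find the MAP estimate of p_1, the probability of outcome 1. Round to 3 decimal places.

MAP estimate: 0.310

The posterior is Dirichlet(αᵢ + nᵢ) = Dirichlet(23, 24, 27).
For a Dirichlet(a₁,…,a_K) with all aᵢ > 1, the mode has j-th component (aⱼ − 1)/(Σaᵢ − K).
Here Σaᵢ = 74 and K = 3, so p_1 = (23 − 1)/(74 − 3) = 22/71 ≈ 0.310.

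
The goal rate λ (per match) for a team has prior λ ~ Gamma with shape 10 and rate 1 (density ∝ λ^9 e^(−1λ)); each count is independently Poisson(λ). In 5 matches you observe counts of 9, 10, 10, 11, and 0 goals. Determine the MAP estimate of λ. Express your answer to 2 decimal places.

λ̂_MAP = 8.17

Σxᵢ = 9+10+10+11+0 = 40, with n = 5.
Posterior ∝ λ^9e^(−1λ) · λ^40e^(−5λ) = λ^49e^(−6λ), i.e. Gamma(shape=50, rate=6).
The mode of a Gamma(a, b) with a ≥ 1 (shape–rate) is (a−1)/b = 49/6 ≈ 8.17.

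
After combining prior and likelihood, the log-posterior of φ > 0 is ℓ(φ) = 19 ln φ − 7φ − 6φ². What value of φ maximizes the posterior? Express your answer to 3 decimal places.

φ̂_MAP = 1.000

ℓ'(φ) = 19/φ − 7 − 12φ. Setting this to zero and multiplying by φ: 12φ² + 7φ − 19 = 0.
φ = (−7 + √(7² + 4·12·19)) / (2·12) = (−7 + √961) / 24 = (−7 + 31)/24 = 1.
ℓ''(φ) = −19/φ² − 12 < 0, confirming a maximum.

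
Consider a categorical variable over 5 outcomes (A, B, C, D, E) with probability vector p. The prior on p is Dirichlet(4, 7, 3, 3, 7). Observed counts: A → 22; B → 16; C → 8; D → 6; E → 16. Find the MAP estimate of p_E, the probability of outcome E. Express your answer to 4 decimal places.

The posterior is Dirichlet(αᵢ + nᵢ) = Dirichlet(26, 23, 11, 9, 23).
For a Dirichlet(a₁,…,a_K) with all aᵢ > 1, the mode has j-th component (aⱼ − 1)/(Σaᵢ − K).
Here Σaᵢ = 92 and K = 5, so p_E = (23 − 1)/(92 − 5) = 22/87 ≈ 0.2529.

MAP estimate of p_E = 0.2529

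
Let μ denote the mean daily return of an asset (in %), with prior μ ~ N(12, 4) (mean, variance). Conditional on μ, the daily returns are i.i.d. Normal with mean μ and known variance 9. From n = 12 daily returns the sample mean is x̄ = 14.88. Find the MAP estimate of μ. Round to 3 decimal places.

μ̂_MAP = 14.425

n = 12, x̄ = 14.88.
For a Normal prior and Normal likelihood with known variance, the posterior is Normal; its mode equals its mean, the precision-weighted average.
Prior precision 1/σ₀² = 1/4 = 0.25; data precision n/σ² = 12/9 = 4/3.
μ̂ = (0.25·12 + (4/3)·14.88) / (0.25 + 4/3) = 22.84/(19/12) = 6852/475 ≈ 14.425.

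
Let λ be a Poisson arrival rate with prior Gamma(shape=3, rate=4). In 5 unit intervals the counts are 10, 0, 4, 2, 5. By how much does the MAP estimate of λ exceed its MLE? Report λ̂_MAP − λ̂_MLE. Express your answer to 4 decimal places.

MAP − MLE = -1.6444

Σxᵢ = 21. Posterior is Gamma(24, 9); MAP = (24−1)/9 = 23/9 ≈ 2.55556.
MLE = x̄ = 21/5 ≈ 4.20000.
Difference = 23/9 − 21/5 = -74/45 ≈ -1.6444.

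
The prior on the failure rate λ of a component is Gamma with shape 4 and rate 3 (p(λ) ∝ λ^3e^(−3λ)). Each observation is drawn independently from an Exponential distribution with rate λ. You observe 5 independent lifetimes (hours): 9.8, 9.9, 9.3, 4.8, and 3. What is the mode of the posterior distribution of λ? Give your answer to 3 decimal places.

λ̂_MAP = 0.201

The Exponential(rate=λ) likelihood is ∝ λ^n e^(−λΣtᵢ). Here n = 5 and Σtᵢ = 9.8 + 9.9 + 9.3 + 4.8 + 3 = 36.8.
Posterior ∝ λ^3e^(−3λ) · λ^5e^(−36.8λ) = λ^8e^(−39.8λ), i.e. Gamma(9, 39.8).
Mode = (a−1)/b = 8/39.8 ≈ 0.201.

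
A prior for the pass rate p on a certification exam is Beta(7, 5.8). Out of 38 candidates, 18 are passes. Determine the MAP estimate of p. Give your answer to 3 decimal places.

Prior: Beta(7, 5.8).
Data: 18 successes in 38 trials. The binomial likelihood contributes p^18(1−p)^20, so the posterior is Beta(7+18, 5.8+20) = Beta(25, 25.8).
For Beta(a, b) with a, b > 1 the mode is (a−1)/(a+b−2) = 24/48.8 ≈ 0.492.

p̂_MAP = 0.492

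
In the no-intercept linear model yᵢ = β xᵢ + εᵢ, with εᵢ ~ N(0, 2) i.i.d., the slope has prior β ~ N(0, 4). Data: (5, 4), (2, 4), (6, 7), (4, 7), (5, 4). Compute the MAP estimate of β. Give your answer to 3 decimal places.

β̂_MAP = 1.108

log p(β | y) = −Σ(yᵢ − βxᵢ)²/(2·2) − β²/(2·4) + const.
Setting the derivative to zero: Σxᵢ(yᵢ − βxᵢ)/2 − β/4 = 0, so β = Σxᵢyᵢ / (Σxᵢ² + σ²/τ²).
Σxᵢyᵢ = 5·4 + 2·4 + 6·7 + 4·7 + 5·4 = 118; Σxᵢ² = 106; σ²/τ² = 0.5.
β̂_MAP = 118 / (106 + 0.5) = 118/106.5 ≈ 1.108.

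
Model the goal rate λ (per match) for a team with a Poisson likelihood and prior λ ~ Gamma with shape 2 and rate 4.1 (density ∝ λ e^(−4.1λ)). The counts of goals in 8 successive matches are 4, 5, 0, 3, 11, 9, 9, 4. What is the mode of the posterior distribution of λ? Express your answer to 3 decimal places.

λ̂_MAP = 3.802

Σxᵢ = 4+5+0+3+11+9+9+4 = 45, with n = 8.
Posterior ∝ λe^(−4.1λ) · λ^45e^(−8λ) = λ^46e^(−12.1λ), i.e. Gamma(shape=47, rate=12.1).
The mode of a Gamma(a, b) with a ≥ 1 (shape–rate) is (a−1)/b = 46/12.1 ≈ 3.802.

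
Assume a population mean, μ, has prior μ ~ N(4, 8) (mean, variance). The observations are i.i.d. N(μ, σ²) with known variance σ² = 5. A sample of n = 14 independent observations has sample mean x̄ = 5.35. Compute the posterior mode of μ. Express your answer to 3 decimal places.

μ̂_MAP = 5.292

n = 14, x̄ = 5.35.
For a Normal prior and Normal likelihood with known variance, the posterior is Normal; its mode equals its mean, the precision-weighted average.
Prior precision 1/σ₀² = 1/8 = 0.125; data precision n/σ² = 14/5 = 2.8.
μ̂ = (0.125·4 + 2.8·5.35) / (0.125 + 2.8) = 15.48/2.925 = 344/65 ≈ 5.292.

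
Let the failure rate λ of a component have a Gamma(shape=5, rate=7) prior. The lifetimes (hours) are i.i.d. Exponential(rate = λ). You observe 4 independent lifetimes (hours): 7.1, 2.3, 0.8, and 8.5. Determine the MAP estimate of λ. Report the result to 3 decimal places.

The Exponential(rate=λ) likelihood is ∝ λ^n e^(−λΣtᵢ). Here n = 4 and Σtᵢ = 7.1 + 2.3 + 0.8 + 8.5 = 18.7.
Posterior ∝ λ^4e^(−7λ) · λ^4e^(−18.7λ) = λ^8e^(−25.7λ), i.e. Gamma(9, 25.7).
Mode = (a−1)/b = 8/25.7 ≈ 0.311.

λ̂_MAP = 0.311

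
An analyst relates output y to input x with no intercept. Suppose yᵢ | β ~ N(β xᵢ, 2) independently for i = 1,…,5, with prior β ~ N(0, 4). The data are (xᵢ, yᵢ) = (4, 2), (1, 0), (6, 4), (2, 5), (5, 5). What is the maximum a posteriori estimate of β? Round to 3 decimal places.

log p(β | y) = −Σ(yᵢ − βxᵢ)²/(2·2) − β²/(2·4) + const.
Setting the derivative to zero: Σxᵢ(yᵢ − βxᵢ)/2 − β/4 = 0, so β = Σxᵢyᵢ / (Σxᵢ² + σ²/τ²).
Σxᵢyᵢ = 4·2 + 1·0 + 6·4 + 2·5 + 5·5 = 67; Σxᵢ² = 82; σ²/τ² = 0.5.
β̂_MAP = 67 / (82 + 0.5) = 67/82.5 ≈ 0.812.

β̂_MAP = 0.812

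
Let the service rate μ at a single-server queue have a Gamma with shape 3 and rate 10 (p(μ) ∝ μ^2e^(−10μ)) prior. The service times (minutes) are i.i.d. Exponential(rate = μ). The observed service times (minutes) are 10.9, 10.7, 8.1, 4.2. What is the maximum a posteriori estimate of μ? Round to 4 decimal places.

The Exponential(rate=μ) likelihood is ∝ μ^n e^(−μΣtᵢ). Here n = 4 and Σtᵢ = 10.9 + 10.7 + 8.1 + 4.2 = 33.9.
Posterior ∝ μ^2e^(−10μ) · μ^4e^(−33.9μ) = μ^6e^(−43.9μ), i.e. Gamma(7, 43.9).
Mode = (a−1)/b = 6/43.9 ≈ 0.1367.

μ̂_MAP = 0.1367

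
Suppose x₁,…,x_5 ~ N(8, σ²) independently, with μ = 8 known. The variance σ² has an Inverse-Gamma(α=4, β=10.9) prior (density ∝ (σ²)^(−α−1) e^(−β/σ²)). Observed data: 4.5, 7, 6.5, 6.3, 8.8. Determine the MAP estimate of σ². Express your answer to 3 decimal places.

Sum of squared deviations about the known mean: SS = (4.5−8)² + (7−8)² + (6.5−8)² + (6.3−8)² + (8.8−8)² = 19.03.
The Normal likelihood contributes (σ²)^(−n/2) exp(−SS/(2σ²)), so the posterior is Inverse-Gamma(α + n/2, β + SS/2) = Inverse-Gamma(6.5, 20.415).
The mode of Inverse-Gamma(a, b) is b/(a+1) = 20.415/7.5 ≈ 2.722.

σ̂²_MAP = 2.722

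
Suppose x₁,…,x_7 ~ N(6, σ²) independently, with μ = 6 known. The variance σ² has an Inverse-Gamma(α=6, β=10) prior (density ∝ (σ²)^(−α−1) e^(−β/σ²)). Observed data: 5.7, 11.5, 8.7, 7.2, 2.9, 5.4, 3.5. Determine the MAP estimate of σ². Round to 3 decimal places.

Sum of squared deviations about the known mean: SS = (5.7−6)² + (11.5−6)² + (8.7−6)² + (7.2−6)² + (2.9−6)² + (5.4−6)² + (3.5−6)² = 55.29.
The Normal likelihood contributes (σ²)^(−n/2) exp(−SS/(2σ²)), so the posterior is Inverse-Gamma(α + n/2, β + SS/2) = Inverse-Gamma(9.5, 37.645).
The mode of Inverse-Gamma(a, b) is b/(a+1) = 37.645/10.5 ≈ 3.585.

σ̂²_MAP = 3.585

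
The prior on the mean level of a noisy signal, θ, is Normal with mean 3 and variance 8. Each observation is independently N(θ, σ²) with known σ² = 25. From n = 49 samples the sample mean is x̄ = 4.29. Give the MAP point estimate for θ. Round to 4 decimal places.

n = 49, x̄ = 4.29.
For a Normal prior and Normal likelihood with known variance, the posterior is Normal; its mode equals its mean, the precision-weighted average.
Prior precision 1/σ₀² = 1/8 = 0.125; data precision n/σ² = 49/25 = 1.96.
θ̂ = (0.125·3 + 1.96·4.29) / (0.125 + 1.96) = 8.7834/2.085 = 14639/3475 ≈ 4.2127.

θ̂_MAP = 4.2127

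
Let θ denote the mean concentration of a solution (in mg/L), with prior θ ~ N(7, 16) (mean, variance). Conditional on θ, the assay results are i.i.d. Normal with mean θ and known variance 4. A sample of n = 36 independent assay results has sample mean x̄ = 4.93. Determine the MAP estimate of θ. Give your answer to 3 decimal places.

θ̂_MAP = 4.944

n = 36, x̄ = 4.93.
For a Normal prior and Normal likelihood with known variance, the posterior is Normal; its mode equals its mean, the precision-weighted average.
Prior precision 1/σ₀² = 1/16 = 0.0625; data precision n/σ² = 36/4 = 9.
θ̂ = (0.0625·7 + 9·4.93) / (0.0625 + 9) = 44.8075/9.0625 = 17923/3625 ≈ 4.944.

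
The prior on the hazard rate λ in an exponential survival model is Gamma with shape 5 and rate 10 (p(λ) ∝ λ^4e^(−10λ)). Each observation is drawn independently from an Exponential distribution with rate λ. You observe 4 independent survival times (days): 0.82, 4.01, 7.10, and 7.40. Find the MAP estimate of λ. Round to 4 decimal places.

The Exponential(rate=λ) likelihood is ∝ λ^n e^(−λΣtᵢ). Here n = 4 and Σtᵢ = 0.82 + 4.01 + 7.10 + 7.40 = 19.33.
Posterior ∝ λ^4e^(−10λ) · λ^4e^(−19.33λ) = λ^8e^(−29.33λ), i.e. Gamma(9, 29.33).
Mode = (a−1)/b = 8/29.33 ≈ 0.2728.

λ̂_MAP = 0.2728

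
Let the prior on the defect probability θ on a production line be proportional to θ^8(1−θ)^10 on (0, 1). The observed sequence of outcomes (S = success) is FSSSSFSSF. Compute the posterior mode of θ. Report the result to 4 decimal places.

θ̂_MAP = 0.5185

The prior density ∝ θ^8(1−θ)^10 is the kernel of Beta(9, 11).
Data: 6 successes in 9 trials (from the sequence). The binomial likelihood contributes θ^6(1−θ)^3, so the posterior is Beta(9+6, 11+3) = Beta(15, 14).
For Beta(a, b) with a, b > 1 the mode is (a−1)/(a+b−2) = 14/27 ≈ 0.5185.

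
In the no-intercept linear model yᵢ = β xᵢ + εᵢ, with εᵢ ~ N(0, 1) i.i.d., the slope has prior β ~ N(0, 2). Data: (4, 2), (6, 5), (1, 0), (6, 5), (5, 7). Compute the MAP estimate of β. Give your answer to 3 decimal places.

β̂_MAP = 0.900

log p(β | y) = −Σ(yᵢ − βxᵢ)²/(2·1) − β²/(2·2) + const.
Setting the derivative to zero: Σxᵢ(yᵢ − βxᵢ)/1 − β/2 = 0, so β = Σxᵢyᵢ / (Σxᵢ² + σ²/τ²).
Σxᵢyᵢ = 4·2 + 6·5 + 1·0 + 6·5 + 5·7 = 103; Σxᵢ² = 114; σ²/τ² = 0.5.
β̂_MAP = 103 / (114 + 0.5) = 103/114.5 ≈ 0.900.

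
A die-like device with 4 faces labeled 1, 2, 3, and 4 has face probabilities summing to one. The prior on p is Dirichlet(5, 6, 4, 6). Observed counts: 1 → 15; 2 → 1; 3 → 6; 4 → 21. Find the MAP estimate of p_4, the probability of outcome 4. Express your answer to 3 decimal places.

The posterior is Dirichlet(αᵢ + nᵢ) = Dirichlet(20, 7, 10, 27).
For a Dirichlet(a₁,…,a_K) with all aᵢ > 1, the mode has j-th component (aⱼ − 1)/(Σaᵢ − K).
Here Σaᵢ = 64 and K = 4, so p_4 = (27 − 1)/(64 − 4) = 26/60 ≈ 0.433.

MAP estimate: 0.433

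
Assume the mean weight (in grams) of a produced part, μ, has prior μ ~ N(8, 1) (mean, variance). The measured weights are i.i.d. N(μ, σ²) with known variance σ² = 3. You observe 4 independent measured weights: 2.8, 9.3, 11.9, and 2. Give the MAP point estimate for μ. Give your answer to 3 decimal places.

n = 4; x̄ = (2.8 + 9.3 + 11.9 + 2)/4 = 26/4 = 6.5.
For a Normal prior and Normal likelihood with known variance, the posterior is Normal; its mode equals its mean, the precision-weighted average.
Prior precision 1/σ₀² = 1/1 = 1; data precision n/σ² = 4/3.
μ̂ = (1·8 + (4/3)·6.5) / (1 + 4/3) = (50/3)/(7/3) = 50/7 ≈ 7.143.

μ̂_MAP = 7.143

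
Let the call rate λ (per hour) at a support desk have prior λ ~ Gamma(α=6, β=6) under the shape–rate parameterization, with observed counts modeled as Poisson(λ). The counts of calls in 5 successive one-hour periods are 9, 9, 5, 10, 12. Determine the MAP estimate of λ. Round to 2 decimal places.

λ̂_MAP = 4.55

Σxᵢ = 9+9+5+10+12 = 45, with n = 5.
Posterior ∝ λ^5e^(−6λ) · λ^45e^(−5λ) = λ^50e^(−11λ), i.e. Gamma(shape=51, rate=11).
The mode of a Gamma(a, b) with a ≥ 1 (shape–rate) is (a−1)/b = 50/11 ≈ 4.55.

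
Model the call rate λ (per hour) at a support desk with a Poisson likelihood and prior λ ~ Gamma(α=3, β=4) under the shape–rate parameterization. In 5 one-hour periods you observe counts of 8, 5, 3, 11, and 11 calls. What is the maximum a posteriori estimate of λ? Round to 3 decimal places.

Σxᵢ = 8+5+3+11+11 = 38, with n = 5.
Posterior ∝ λ^2e^(−4λ) · λ^38e^(−5λ) = λ^40e^(−9λ), i.e. Gamma(shape=41, rate=9).
The mode of a Gamma(a, b) with a ≥ 1 (shape–rate) is (a−1)/b = 40/9 ≈ 4.444.

λ̂_MAP = 4.444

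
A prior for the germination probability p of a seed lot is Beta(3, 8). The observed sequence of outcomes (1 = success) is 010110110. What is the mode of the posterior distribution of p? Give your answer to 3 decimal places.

p̂_MAP = 0.389

Prior: Beta(3, 8).
Data: 5 successes in 9 trials (from the sequence). The binomial likelihood contributes p^5(1−p)^4, so the posterior is Beta(3+5, 8+4) = Beta(8, 12).
For Beta(a, b) with a, b > 1 the mode is (a−1)/(a+b−2) = 7/18 ≈ 0.389.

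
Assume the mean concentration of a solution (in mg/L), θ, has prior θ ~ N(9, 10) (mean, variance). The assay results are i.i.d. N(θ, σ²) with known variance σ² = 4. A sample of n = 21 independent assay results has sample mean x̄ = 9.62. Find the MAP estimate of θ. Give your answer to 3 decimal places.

n = 21, x̄ = 9.62.
For a Normal prior and Normal likelihood with known variance, the posterior is Normal; its mode equals its mean, the precision-weighted average.
Prior precision 1/σ₀² = 1/10 = 0.1; data precision n/σ² = 21/4 = 5.25.
θ̂ = (0.1·9 + 5.25·9.62) / (0.1 + 5.25) = 51.405/5.35 = 10281/1070 ≈ 9.608.

θ̂_MAP = 9.608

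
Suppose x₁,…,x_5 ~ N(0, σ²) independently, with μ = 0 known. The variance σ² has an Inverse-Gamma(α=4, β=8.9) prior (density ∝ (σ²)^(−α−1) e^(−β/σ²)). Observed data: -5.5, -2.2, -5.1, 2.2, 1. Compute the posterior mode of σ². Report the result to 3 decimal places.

Sum of squared deviations about the known mean: SS = (-5.5−0)² + (-2.2−0)² + (-5.1−0)² + (2.2−0)² + (1−0)² = 66.94.
The Normal likelihood contributes (σ²)^(−n/2) exp(−SS/(2σ²)), so the posterior is Inverse-Gamma(α + n/2, β + SS/2) = Inverse-Gamma(6.5, 42.37).
The mode of Inverse-Gamma(a, b) is b/(a+1) = 42.37/7.5 ≈ 5.649.

σ̂²_MAP = 5.649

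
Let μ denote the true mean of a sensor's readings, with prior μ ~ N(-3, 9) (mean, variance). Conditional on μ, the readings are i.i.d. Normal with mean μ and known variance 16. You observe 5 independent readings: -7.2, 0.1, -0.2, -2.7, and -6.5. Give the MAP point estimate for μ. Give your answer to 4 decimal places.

n = 5; x̄ = ((-7.2) + 0.1 + (-0.2) + (-2.7) + (-6.5))/5 = -16.5/5 = -3.3.
For a Normal prior and Normal likelihood with known variance, the posterior is Normal; its mode equals its mean, the precision-weighted average.
Prior precision 1/σ₀² = 1/9; data precision n/σ² = 5/16 = 0.3125.
μ̂ = ((1/9)·(-3) + 0.3125·(-3.3)) / (1/9 + 0.3125) = (-131/96)/(61/144) = -393/122 ≈ -3.2213.

μ̂_MAP = -3.2213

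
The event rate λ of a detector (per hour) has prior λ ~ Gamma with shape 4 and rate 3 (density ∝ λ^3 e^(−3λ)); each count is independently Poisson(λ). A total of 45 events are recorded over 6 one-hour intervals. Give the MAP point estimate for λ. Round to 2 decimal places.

Σxᵢ = 45, n = 6.
Posterior ∝ λ^3e^(−3λ) · λ^45e^(−6λ) = λ^48e^(−9λ), i.e. Gamma(shape=49, rate=9).
The mode of a Gamma(a, b) with a ≥ 1 (shape–rate) is (a−1)/b = 48/9 ≈ 5.33.

λ̂_MAP = 5.33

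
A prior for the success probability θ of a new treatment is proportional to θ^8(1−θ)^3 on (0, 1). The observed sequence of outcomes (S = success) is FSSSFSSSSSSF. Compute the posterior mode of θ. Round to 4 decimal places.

θ̂_MAP = 0.7391

The prior density ∝ θ^8(1−θ)^3 is the kernel of Beta(9, 4).
Data: 9 successes in 12 trials (from the sequence). The binomial likelihood contributes θ^9(1−θ)^3, so the posterior is Beta(9+9, 4+3) = Beta(18, 7).
For Beta(a, b) with a, b > 1 the mode is (a−1)/(a+b−2) = 17/23 ≈ 0.7391.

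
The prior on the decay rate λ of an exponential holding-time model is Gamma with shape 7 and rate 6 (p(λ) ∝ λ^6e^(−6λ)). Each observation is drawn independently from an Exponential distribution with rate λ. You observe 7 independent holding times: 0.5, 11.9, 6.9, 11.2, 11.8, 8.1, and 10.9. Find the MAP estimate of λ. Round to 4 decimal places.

λ̂_MAP = 0.1932

The Exponential(rate=λ) likelihood is ∝ λ^n e^(−λΣtᵢ). Here n = 7 and Σtᵢ = 0.5 + 11.9 + 6.9 + 11.2 + 11.8 + 8.1 + 10.9 = 61.3.
Posterior ∝ λ^6e^(−6λ) · λ^7e^(−61.3λ) = λ^13e^(−67.3λ), i.e. Gamma(14, 67.3).
Mode = (a−1)/b = 13/67.3 ≈ 0.1932.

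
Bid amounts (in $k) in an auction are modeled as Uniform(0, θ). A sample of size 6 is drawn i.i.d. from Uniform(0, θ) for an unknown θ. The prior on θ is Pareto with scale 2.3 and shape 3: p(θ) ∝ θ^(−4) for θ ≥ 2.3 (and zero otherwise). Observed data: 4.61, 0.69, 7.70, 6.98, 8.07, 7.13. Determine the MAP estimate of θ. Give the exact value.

The Uniform(0, θ) likelihood is θ^(−n) for θ ≥ max(xᵢ), zero otherwise. Here max(xᵢ) = 8.07.
Posterior ∝ θ^(−4) · θ^(−6) = θ^(−10) on θ ≥ max(2.3, 8.07) = 8.07.
This density is strictly decreasing in θ, so the posterior mode lies at the lower boundary of the support.

θ̂_MAP = 8.07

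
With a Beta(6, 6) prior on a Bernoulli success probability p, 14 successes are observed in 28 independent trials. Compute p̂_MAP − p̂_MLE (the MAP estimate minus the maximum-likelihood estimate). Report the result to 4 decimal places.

MAP − MLE = 0.0000

Posterior is Beta(20, 20); MAP = (20−1)/(40−2) = 19/38 ≈ 0.50000.
MLE ignores the prior: p̂_MLE = k/n = 14/28 ≈ 0.50000.
Difference = 19/38 − 14/28 = 0 ≈ 0.0000.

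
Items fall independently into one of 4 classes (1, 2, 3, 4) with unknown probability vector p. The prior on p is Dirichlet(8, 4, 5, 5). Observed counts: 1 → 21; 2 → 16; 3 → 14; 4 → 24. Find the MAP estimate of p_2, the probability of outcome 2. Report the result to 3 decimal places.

MAP estimate: 0.204

The posterior is Dirichlet(αᵢ + nᵢ) = Dirichlet(29, 20, 19, 29).
For a Dirichlet(a₁,…,a_K) with all aᵢ > 1, the mode has j-th component (aⱼ − 1)/(Σaᵢ − K).
Here Σaᵢ = 97 and K = 4, so p_2 = (20 − 1)/(97 − 4) = 19/93 ≈ 0.204.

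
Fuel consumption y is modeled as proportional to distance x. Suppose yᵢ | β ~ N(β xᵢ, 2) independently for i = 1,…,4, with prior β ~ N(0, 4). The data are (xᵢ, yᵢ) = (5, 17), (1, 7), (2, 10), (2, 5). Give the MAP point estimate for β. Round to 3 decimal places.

log p(β | y) = −Σ(yᵢ − βxᵢ)²/(2·2) − β²/(2·4) + const.
Setting the derivative to zero: Σxᵢ(yᵢ − βxᵢ)/2 − β/4 = 0, so β = Σxᵢyᵢ / (Σxᵢ² + σ²/τ²).
Σxᵢyᵢ = 5·17 + 1·7 + 2·10 + 2·5 = 122; Σxᵢ² = 34; σ²/τ² = 0.5.
β̂_MAP = 122 / (34 + 0.5) = 122/34.5 ≈ 3.536.

β̂_MAP = 3.536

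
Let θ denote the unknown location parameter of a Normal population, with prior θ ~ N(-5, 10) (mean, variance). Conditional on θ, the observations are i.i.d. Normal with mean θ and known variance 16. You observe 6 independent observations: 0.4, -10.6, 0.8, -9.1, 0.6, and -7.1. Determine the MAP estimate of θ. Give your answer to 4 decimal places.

n = 6; x̄ = (0.4 + (-10.6) + 0.8 + (-9.1) + 0.6 + (-7.1))/6 = -25/6 = -25/6 ≈ -4.1667.
For a Normal prior and Normal likelihood with known variance, the posterior is Normal; its mode equals its mean, the precision-weighted average.
Prior precision 1/σ₀² = 1/10 = 0.1; data precision n/σ² = 6/16 = 0.375.
θ̂ = (0.1·(-5) + 0.375·(-25/6)) / (0.1 + 0.375) = (-2.0625)/0.475 = -165/38 ≈ -4.3421.

θ̂_MAP = -4.3421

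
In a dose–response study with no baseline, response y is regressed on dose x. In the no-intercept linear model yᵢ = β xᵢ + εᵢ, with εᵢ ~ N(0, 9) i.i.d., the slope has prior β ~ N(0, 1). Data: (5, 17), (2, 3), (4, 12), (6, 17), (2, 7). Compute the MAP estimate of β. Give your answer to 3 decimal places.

β̂_MAP = 2.713

log p(β | y) = −Σ(yᵢ − βxᵢ)²/(2·9) − β²/(2·1) + const.
Setting the derivative to zero: Σxᵢ(yᵢ − βxᵢ)/9 − β/1 = 0, so β = Σxᵢyᵢ / (Σxᵢ² + σ²/τ²).
Σxᵢyᵢ = 5·17 + 2·3 + 4·12 + 6·17 + 2·7 = 255; Σxᵢ² = 85; σ²/τ² = 9.
β̂_MAP = 255 / (85 + 9) = 255/94 ≈ 2.713.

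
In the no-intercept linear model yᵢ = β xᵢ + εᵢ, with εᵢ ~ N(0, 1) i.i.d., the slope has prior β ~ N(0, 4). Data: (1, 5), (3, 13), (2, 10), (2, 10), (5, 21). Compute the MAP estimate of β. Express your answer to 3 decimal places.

log p(β | y) = −Σ(yᵢ − βxᵢ)²/(2·1) − β²/(2·4) + const.
Setting the derivative to zero: Σxᵢ(yᵢ − βxᵢ)/1 − β/4 = 0, so β = Σxᵢyᵢ / (Σxᵢ² + σ²/τ²).
Σxᵢyᵢ = 1·5 + 3·13 + 2·10 + 2·10 + 5·21 = 189; Σxᵢ² = 43; σ²/τ² = 0.25.
β̂_MAP = 189 / (43 + 0.25) = 189/43.25 ≈ 4.370.

β̂_MAP = 4.370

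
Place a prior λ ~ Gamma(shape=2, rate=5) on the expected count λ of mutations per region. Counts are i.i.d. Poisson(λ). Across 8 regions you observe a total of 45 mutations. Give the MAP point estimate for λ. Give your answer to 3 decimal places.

Σxᵢ = 45, n = 8.
Posterior ∝ λe^(−5λ) · λ^45e^(−8λ) = λ^46e^(−13λ), i.e. Gamma(shape=47, rate=13).
The mode of a Gamma(a, b) with a ≥ 1 (shape–rate) is (a−1)/b = 46/13 ≈ 3.538.

λ̂_MAP = 3.538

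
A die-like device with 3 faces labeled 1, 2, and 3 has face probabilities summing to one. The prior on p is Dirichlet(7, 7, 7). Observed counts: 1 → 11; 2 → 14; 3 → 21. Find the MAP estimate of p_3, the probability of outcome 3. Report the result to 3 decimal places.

The posterior is Dirichlet(αᵢ + nᵢ) = Dirichlet(18, 21, 28).
For a Dirichlet(a₁,…,a_K) with all aᵢ > 1, the mode has j-th component (aⱼ − 1)/(Σaᵢ − K).
Here Σaᵢ = 67 and K = 3, so p_3 = (28 − 1)/(67 − 3) = 27/64 ≈ 0.422.

MAP estimate: 0.422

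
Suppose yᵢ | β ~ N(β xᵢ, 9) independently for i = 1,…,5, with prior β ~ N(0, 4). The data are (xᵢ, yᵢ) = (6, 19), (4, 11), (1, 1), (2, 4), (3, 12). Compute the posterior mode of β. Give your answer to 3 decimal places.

log p(β | y) = −Σ(yᵢ − βxᵢ)²/(2·9) − β²/(2·4) + const.
Setting the derivative to zero: Σxᵢ(yᵢ − βxᵢ)/9 − β/4 = 0, so β = Σxᵢyᵢ / (Σxᵢ² + σ²/τ²).
Σxᵢyᵢ = 6·19 + 4·11 + 1·1 + 2·4 + 3·12 = 203; Σxᵢ² = 66; σ²/τ² = 2.25.
β̂_MAP = 203 / (66 + 2.25) = 203/68.25 ≈ 2.974.

β̂_MAP = 2.974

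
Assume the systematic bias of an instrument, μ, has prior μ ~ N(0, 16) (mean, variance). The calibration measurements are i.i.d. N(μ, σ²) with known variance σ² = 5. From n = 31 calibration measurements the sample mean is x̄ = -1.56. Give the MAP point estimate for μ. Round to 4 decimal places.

n = 31, x̄ = -1.56.
For a Normal prior and Normal likelihood with known variance, the posterior is Normal; its mode equals its mean, the precision-weighted average.
Prior precision 1/σ₀² = 1/16 = 0.0625; data precision n/σ² = 31/5 = 6.2.
μ̂ = (0.0625·0 + 6.2·(-1.56)) / (0.0625 + 6.2) = (-9.672)/6.2625 = -6448/4175 ≈ -1.5444.

μ̂_MAP = -1.5444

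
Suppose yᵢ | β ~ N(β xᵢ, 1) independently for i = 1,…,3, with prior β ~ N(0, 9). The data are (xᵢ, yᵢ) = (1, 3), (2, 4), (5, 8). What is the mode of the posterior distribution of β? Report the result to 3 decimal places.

β̂_MAP = 1.694

log p(β | y) = −Σ(yᵢ − βxᵢ)²/(2·1) − β²/(2·9) + const.
Setting the derivative to zero: Σxᵢ(yᵢ − βxᵢ)/1 − β/9 = 0, so β = Σxᵢyᵢ / (Σxᵢ² + σ²/τ²).
Σxᵢyᵢ = 1·3 + 2·4 + 5·8 = 51; Σxᵢ² = 30; σ²/τ² = 1/9.
β̂_MAP = 51 / (30 + 1/9) = 51/(271/9) = 459/271 ≈ 1.694.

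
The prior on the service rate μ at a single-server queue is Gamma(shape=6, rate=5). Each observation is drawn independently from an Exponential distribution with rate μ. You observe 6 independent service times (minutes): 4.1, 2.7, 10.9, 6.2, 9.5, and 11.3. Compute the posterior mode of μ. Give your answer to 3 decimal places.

The Exponential(rate=μ) likelihood is ∝ μ^n e^(−μΣtᵢ). Here n = 6 and Σtᵢ = 4.1 + 2.7 + 10.9 + 6.2 + 9.5 + 11.3 = 44.7.
Posterior ∝ μ^5e^(−5μ) · μ^6e^(−44.7μ) = μ^11e^(−49.7μ), i.e. Gamma(12, 49.7).
Mode = (a−1)/b = 11/49.7 ≈ 0.221.

μ̂_MAP = 0.221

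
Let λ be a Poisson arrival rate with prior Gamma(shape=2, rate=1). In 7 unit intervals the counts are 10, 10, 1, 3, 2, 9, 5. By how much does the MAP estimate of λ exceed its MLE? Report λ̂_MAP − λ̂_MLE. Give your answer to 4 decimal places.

MAP − MLE = -0.5893

Σxᵢ = 40. Posterior is Gamma(42, 8); MAP = (42−1)/8 = 41/8 ≈ 5.12500.
MLE = x̄ = 40/7 ≈ 5.71429.
Difference = 41/8 − 40/7 = -33/56 ≈ -0.5893.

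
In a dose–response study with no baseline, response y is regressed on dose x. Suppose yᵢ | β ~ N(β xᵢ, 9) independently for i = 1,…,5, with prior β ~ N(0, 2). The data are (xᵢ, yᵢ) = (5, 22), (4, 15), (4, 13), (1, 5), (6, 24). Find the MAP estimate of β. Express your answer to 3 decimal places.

β̂_MAP = 3.766

log p(β | y) = −Σ(yᵢ − βxᵢ)²/(2·9) − β²/(2·2) + const.
Setting the derivative to zero: Σxᵢ(yᵢ − βxᵢ)/9 − β/2 = 0, so β = Σxᵢyᵢ / (Σxᵢ² + σ²/τ²).
Σxᵢyᵢ = 5·22 + 4·15 + 4·13 + 1·5 + 6·24 = 371; Σxᵢ² = 94; σ²/τ² = 4.5.
β̂_MAP = 371 / (94 + 4.5) = 371/98.5 ≈ 3.766.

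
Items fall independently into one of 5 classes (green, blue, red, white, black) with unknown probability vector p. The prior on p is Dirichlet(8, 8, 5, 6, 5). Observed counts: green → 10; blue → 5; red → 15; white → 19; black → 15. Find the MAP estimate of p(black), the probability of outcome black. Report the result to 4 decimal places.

The posterior is Dirichlet(αᵢ + nᵢ) = Dirichlet(18, 13, 20, 25, 20).
For a Dirichlet(a₁,…,a_K) with all aᵢ > 1, the mode has j-th component (aⱼ − 1)/(Σaᵢ − K).
Here Σaᵢ = 96 and K = 5, so p(black) = (20 − 1)/(96 − 5) = 19/91 ≈ 0.2088.

MAP estimate of p(black) = 0.2088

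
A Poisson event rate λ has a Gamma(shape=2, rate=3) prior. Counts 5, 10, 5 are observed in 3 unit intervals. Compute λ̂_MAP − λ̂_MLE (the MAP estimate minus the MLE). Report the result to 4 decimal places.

Σxᵢ = 20. Posterior is Gamma(22, 6); MAP = (22−1)/6 = 21/6 ≈ 3.50000.
MLE = x̄ = 20/3 ≈ 6.66667.
Difference = 21/6 − 20/3 = -19/6 ≈ -3.1667.

MAP − MLE = -3.1667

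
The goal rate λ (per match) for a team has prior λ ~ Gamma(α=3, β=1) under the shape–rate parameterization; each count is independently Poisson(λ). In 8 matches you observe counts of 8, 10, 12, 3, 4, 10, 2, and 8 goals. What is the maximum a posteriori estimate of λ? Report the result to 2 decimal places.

λ̂_MAP = 6.56

Σxᵢ = 8+10+12+3+4+10+2+8 = 57, with n = 8.
Posterior ∝ λ^2e^(−1λ) · λ^57e^(−8λ) = λ^59e^(−9λ), i.e. Gamma(shape=60, rate=9).
The mode of a Gamma(a, b) with a ≥ 1 (shape–rate) is (a−1)/b = 59/9 ≈ 6.56.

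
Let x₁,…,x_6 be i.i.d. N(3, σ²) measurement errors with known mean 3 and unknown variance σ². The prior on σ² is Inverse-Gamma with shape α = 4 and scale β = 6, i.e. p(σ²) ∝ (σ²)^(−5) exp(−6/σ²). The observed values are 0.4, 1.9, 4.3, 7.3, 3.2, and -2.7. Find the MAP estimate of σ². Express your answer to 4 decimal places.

Sum of squared deviations about the known mean: SS = (0.4−3)² + (1.9−3)² + (4.3−3)² + (7.3−3)² + (3.2−3)² + (-2.7−3)² = 60.68.
The Normal likelihood contributes (σ²)^(−n/2) exp(−SS/(2σ²)), so the posterior is Inverse-Gamma(α + n/2, β + SS/2) = Inverse-Gamma(7, 36.34).
The mode of Inverse-Gamma(a, b) is b/(a+1) = 36.34/8 ≈ 4.5425.

σ̂²_MAP = 4.5425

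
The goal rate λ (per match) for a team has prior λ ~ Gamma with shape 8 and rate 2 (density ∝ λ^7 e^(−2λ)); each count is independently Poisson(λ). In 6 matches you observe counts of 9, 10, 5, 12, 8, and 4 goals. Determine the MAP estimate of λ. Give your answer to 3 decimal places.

λ̂_MAP = 6.875

Σxᵢ = 9+10+5+12+8+4 = 48, with n = 6.
Posterior ∝ λ^7e^(−2λ) · λ^48e^(−6λ) = λ^55e^(−8λ), i.e. Gamma(shape=56, rate=8).
The mode of a Gamma(a, b) with a ≥ 1 (shape–rate) is (a−1)/b = 55/8 ≈ 6.875.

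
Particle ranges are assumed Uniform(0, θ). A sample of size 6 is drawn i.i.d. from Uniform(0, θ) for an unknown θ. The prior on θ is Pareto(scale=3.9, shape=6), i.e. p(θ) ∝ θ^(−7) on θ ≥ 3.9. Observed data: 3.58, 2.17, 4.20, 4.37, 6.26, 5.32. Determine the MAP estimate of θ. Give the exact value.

The Uniform(0, θ) likelihood is θ^(−n) for θ ≥ max(xᵢ), zero otherwise. Here max(xᵢ) = 6.26.
Posterior ∝ θ^(−7) · θ^(−6) = θ^(−13) on θ ≥ max(3.9, 6.26) = 6.26.
This density is strictly decreasing in θ, so the posterior mode lies at the lower boundary of the support.

θ̂_MAP = 6.26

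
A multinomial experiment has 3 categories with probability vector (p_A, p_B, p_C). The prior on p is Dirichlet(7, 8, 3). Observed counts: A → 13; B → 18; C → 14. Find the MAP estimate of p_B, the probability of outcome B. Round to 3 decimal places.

The posterior is Dirichlet(αᵢ + nᵢ) = Dirichlet(20, 26, 17).
For a Dirichlet(a₁,…,a_K) with all aᵢ > 1, the mode has j-th component (aⱼ − 1)/(Σaᵢ − K).
Here Σaᵢ = 63 and K = 3, so p_B = (26 − 1)/(63 − 3) = 25/60 ≈ 0.417.

MAP estimate of p_B = 0.417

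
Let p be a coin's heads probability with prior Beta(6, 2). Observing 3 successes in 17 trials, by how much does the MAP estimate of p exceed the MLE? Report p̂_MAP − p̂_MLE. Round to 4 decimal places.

Posterior is Beta(9, 16); MAP = (9−1)/(25−2) = 8/23 ≈ 0.34783.
MLE ignores the prior: p̂_MLE = k/n = 3/17 ≈ 0.17647.
Difference = 8/23 − 3/17 = 67/391 ≈ 0.1714.

MAP − MLE = 0.1714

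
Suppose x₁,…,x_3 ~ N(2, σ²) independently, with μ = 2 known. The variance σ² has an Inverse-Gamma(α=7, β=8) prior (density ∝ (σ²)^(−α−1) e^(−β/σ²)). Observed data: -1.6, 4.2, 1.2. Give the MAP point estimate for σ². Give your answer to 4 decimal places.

Sum of squared deviations about the known mean: SS = (-1.6−2)² + (4.2−2)² + (1.2−2)² = 18.44.
The Normal likelihood contributes (σ²)^(−n/2) exp(−SS/(2σ²)), so the posterior is Inverse-Gamma(α + n/2, β + SS/2) = Inverse-Gamma(8.5, 17.22).
The mode of Inverse-Gamma(a, b) is b/(a+1) = 17.22/9.5 ≈ 1.8126.

σ̂²_MAP = 1.8126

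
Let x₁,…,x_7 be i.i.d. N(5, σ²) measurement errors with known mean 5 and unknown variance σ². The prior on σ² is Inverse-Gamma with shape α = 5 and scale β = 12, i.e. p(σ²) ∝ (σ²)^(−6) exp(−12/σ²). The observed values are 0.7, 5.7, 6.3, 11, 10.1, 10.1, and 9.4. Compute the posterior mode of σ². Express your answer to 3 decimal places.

σ̂²_MAP = 8.003

Sum of squared deviations about the known mean: SS = (0.7−5)² + (5.7−5)² + (6.3−5)² + (11−5)² + (10.1−5)² + (10.1−5)² + (9.4−5)² = 128.05.
The Normal likelihood contributes (σ²)^(−n/2) exp(−SS/(2σ²)), so the posterior is Inverse-Gamma(α + n/2, β + SS/2) = Inverse-Gamma(8.5, 76.025).
The mode of Inverse-Gamma(a, b) is b/(a+1) = 76.025/9.5 ≈ 8.003.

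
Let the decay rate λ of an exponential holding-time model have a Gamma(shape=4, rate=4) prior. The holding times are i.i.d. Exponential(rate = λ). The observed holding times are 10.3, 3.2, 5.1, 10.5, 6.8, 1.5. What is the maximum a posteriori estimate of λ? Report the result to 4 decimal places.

The Exponential(rate=λ) likelihood is ∝ λ^n e^(−λΣtᵢ). Here n = 6 and Σtᵢ = 10.3 + 3.2 + 5.1 + 10.5 + 6.8 + 1.5 = 37.4.
Posterior ∝ λ^3e^(−4λ) · λ^6e^(−37.4λ) = λ^9e^(−41.4λ), i.e. Gamma(10, 41.4).
Mode = (a−1)/b = 9/41.4 ≈ 0.2174.

λ̂_MAP = 0.2174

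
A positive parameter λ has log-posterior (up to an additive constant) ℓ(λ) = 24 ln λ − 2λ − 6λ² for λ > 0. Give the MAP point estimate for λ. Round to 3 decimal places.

ℓ'(λ) = 24/λ − 2 − 12λ. Setting this to zero and multiplying by λ: 12λ² + 2λ − 24 = 0.
λ = (−2 + √(2² + 4·12·24)) / (2·12) = (−2 + √1156) / 24 = (−2 + 34)/24 = 4/3.
ℓ''(λ) = −24/λ² − 12 < 0, confirming a maximum.

λ̂_MAP = 1.333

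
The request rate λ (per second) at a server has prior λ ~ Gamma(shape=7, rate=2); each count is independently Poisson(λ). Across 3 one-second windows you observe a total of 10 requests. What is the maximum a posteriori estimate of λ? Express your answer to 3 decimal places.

λ̂_MAP = 3.200

Σxᵢ = 10, n = 3.
Posterior ∝ λ^6e^(−2λ) · λ^10e^(−3λ) = λ^16e^(−5λ), i.e. Gamma(shape=17, rate=5).
The mode of a Gamma(a, b) with a ≥ 1 (shape–rate) is (a−1)/b = 16/5 ≈ 3.200.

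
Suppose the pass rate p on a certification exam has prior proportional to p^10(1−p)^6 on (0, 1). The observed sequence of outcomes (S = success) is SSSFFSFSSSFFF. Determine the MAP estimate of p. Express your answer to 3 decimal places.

p̂_MAP = 0.586

The prior density ∝ p^10(1−p)^6 is the kernel of Beta(11, 7).
Data: 7 successes in 13 trials (from the sequence). The binomial likelihood contributes p^7(1−p)^6, so the posterior is Beta(11+7, 7+6) = Beta(18, 13).
For Beta(a, b) with a, b > 1 the mode is (a−1)/(a+b−2) = 17/29 ≈ 0.586.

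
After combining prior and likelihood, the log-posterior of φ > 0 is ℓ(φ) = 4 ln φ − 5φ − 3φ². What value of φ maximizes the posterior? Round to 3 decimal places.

φ̂_MAP = 0.500

ℓ'(φ) = 4/φ − 5 − 6φ. Setting this to zero and multiplying by φ: 6φ² + 5φ − 4 = 0.
φ = (−5 + √(5² + 4·6·4)) / (2·6) = (−5 + √121) / 12 = (−5 + 11)/12 = 1/2.
ℓ''(φ) = −4/φ² − 6 < 0, confirming a maximum.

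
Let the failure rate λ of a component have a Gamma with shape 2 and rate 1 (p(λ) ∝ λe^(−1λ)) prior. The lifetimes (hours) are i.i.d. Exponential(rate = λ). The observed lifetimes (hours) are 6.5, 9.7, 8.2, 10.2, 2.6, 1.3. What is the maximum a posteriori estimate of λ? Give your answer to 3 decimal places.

λ̂_MAP = 0.177

The Exponential(rate=λ) likelihood is ∝ λ^n e^(−λΣtᵢ). Here n = 6 and Σtᵢ = 6.5 + 9.7 + 8.2 + 10.2 + 2.6 + 1.3 = 38.5.
Posterior ∝ λe^(−1λ) · λ^6e^(−38.5λ) = λ^7e^(−39.5λ), i.e. Gamma(8, 39.5).
Mode = (a−1)/b = 7/39.5 ≈ 0.177.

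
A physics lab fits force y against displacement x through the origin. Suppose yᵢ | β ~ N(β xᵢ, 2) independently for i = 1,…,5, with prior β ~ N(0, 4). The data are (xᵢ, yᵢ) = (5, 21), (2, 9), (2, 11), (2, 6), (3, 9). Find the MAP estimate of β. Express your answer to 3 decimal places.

β̂_MAP = 3.957

log p(β | y) = −Σ(yᵢ − βxᵢ)²/(2·2) − β²/(2·4) + const.
Setting the derivative to zero: Σxᵢ(yᵢ − βxᵢ)/2 − β/4 = 0, so β = Σxᵢyᵢ / (Σxᵢ² + σ²/τ²).
Σxᵢyᵢ = 5·21 + 2·9 + 2·11 + 2·6 + 3·9 = 184; Σxᵢ² = 46; σ²/τ² = 0.5.
β̂_MAP = 184 / (46 + 0.5) = 184/46.5 ≈ 3.957.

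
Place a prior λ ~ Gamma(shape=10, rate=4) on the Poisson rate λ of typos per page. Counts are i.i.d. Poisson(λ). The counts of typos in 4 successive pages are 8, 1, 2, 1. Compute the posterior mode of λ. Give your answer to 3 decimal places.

Σxᵢ = 8+1+2+1 = 12, with n = 4.
Posterior ∝ λ^9e^(−4λ) · λ^12e^(−4λ) = λ^21e^(−8λ), i.e. Gamma(shape=22, rate=8).
The mode of a Gamma(a, b) with a ≥ 1 (shape–rate) is (a−1)/b = 21/8 ≈ 2.625.

λ̂_MAP = 2.625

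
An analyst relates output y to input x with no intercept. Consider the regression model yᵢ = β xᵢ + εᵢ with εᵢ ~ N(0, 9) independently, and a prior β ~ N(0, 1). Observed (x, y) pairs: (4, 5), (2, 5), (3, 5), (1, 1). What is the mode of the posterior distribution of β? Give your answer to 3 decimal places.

β̂_MAP = 1.179

log p(β | y) = −Σ(yᵢ − βxᵢ)²/(2·9) − β²/(2·1) + const.
Setting the derivative to zero: Σxᵢ(yᵢ − βxᵢ)/9 − β/1 = 0, so β = Σxᵢyᵢ / (Σxᵢ² + σ²/τ²).
Σxᵢyᵢ = 4·5 + 2·5 + 3·5 + 1·1 = 46; Σxᵢ² = 30; σ²/τ² = 9.
β̂_MAP = 46 / (30 + 9) = 46/39 ≈ 1.179.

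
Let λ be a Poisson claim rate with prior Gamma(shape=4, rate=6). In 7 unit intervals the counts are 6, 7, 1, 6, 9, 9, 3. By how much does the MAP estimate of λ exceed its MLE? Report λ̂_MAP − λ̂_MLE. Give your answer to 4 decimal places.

MAP − MLE = -2.4725

Σxᵢ = 41. Posterior is Gamma(45, 13); MAP = (45−1)/13 = 44/13 ≈ 3.38462.
MLE = x̄ = 41/7 ≈ 5.85714.
Difference = 44/13 − 41/7 = -225/91 ≈ -2.4725.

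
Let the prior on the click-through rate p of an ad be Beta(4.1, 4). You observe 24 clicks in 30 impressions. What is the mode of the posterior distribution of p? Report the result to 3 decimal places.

Prior: Beta(4.1, 4).
Data: 24 successes in 30 trials. The binomial likelihood contributes p^24(1−p)^6, so the posterior is Beta(4.1+24, 4+6) = Beta(28.1, 10).
For Beta(a, b) with a, b > 1 the mode is (a−1)/(a+b−2) = 27.1/36.1 ≈ 0.751.

p̂_MAP = 0.751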